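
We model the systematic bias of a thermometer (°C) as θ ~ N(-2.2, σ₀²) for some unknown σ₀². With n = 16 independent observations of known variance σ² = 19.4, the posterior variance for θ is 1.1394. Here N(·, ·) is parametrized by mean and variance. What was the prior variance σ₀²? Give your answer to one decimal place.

For the Normal–Normal model with known σ², precisions add: τ_n = τ₀ + n/σ².
So 1/σ₀² = 1/1.1394 − 16/19.4 = 0.877655 − 0.824742 = 0.052913.
Hence σ₀² = 1/0.052913 ≈ 18.9.

σ₀² = 18.9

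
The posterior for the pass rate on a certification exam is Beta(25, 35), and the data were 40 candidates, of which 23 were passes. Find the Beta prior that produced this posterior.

Beta(2, 18)

Beta is conjugate to the binomial likelihood: posterior = Beta(α+s, β+f).
So α = 25 − 23 = 2 and β = 35 − 17 = 18.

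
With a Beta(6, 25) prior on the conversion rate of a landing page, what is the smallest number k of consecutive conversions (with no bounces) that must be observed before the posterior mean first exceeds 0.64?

After k conversions and 0 bounces the posterior is Beta(6+k, 25), with mean (6+k)/(6+25+k).
Set (6+k)/(31+k) > 0.64 and solve: k > (0.64·31 − 6)/(1 − 0.64) = 38.444.
The smallest integer exceeding 38.444 is 39.

k = 39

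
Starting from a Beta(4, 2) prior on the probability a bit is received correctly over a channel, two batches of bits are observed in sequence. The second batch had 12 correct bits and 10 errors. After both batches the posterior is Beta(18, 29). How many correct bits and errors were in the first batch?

2 correct bits and 17 errors

Because Beta–binomial updating is additive in the counts, the combined data contributed (α_post−α_prior, β_post−β_prior) successes and failures.
Total across both batches: 18−4=14 correct bits, 29−2=27 errors.
Subtract the second batch: 14−12=2 correct bits and 27−10=17 errors.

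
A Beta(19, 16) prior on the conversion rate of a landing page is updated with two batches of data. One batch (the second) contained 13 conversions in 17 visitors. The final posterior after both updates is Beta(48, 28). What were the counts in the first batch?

Sequential conjugate updates are equivalent to a single update on the pooled data, so total successes = posterior α − prior α and total failures = posterior β − prior β.
Total across both batches: 48−19=29 conversions, 28−16=12 bounces.
Subtract the second batch: 29−13=16 conversions and 12−4=8 bounces.

16 conversions and 8 bounces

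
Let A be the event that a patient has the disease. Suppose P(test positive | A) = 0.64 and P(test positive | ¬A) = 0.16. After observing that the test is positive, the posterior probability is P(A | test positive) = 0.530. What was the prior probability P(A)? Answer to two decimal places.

Bayes' rule in odds form gives O(A|E) = O(A)·[P(E|A)/P(E|¬A)], hence O(A) = O(A|E)/LR.
Posterior odds = 0.530/(1−0.530) = 1.1277. LR = 0.64/0.16 = 4.0000.
Prior odds = 1.1277/4.0000 = 0.2819, so P(A) = 0.2819/(1+0.2819) ≈ 0.22.

P(A) = 0.22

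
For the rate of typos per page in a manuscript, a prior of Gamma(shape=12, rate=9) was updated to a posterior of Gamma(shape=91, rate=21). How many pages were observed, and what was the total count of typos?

n = 12 pages with total 79 typos

Gamma–Poisson conjugacy: posterior shape = α + Σxᵢ, posterior rate = β + n.
Matching: Σxᵢ = 91 − 12 = 79 and n = 21 − 9 = 12.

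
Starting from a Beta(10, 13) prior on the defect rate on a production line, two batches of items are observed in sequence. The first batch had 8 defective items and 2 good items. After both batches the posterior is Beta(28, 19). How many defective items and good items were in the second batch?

10 defective items and 4 good items

Because Beta–binomial updating is additive in the counts, the combined data contributed (α_post−α_prior, β_post−β_prior) successes and failures.
Total across both batches: 28−10=18 defective items, 19−13=6 good items.
Subtract the first batch: 18−8=10 defective items and 6−2=4 good items.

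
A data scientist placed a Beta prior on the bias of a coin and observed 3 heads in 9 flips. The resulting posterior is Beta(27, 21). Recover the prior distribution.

A Beta(a, b) prior with s successes and f failures in binomial data gives a Beta(a+s, b+f) posterior.
So a = 27 − 3 = 24 and b = 21 − 6 = 15.

Beta(24, 15)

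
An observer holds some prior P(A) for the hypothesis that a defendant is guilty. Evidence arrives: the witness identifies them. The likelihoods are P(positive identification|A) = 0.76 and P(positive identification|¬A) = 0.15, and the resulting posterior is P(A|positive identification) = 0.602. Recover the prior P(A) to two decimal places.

In odds form, posterior odds = prior odds × likelihood ratio, so prior odds = posterior odds ÷ LR.
Posterior odds = 0.602/(1−0.602) = 1.5126. LR = 0.76/0.15 = 5.0667.
Prior odds = 1.5126/5.0667 = 0.2985, so P(A) = 0.2985/(1+0.2985) ≈ 0.23.

P(A) = 0.23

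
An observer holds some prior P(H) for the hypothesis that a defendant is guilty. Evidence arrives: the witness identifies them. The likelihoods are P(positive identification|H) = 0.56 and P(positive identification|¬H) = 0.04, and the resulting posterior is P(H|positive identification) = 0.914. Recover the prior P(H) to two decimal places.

In odds form, posterior odds = prior odds × likelihood ratio, so prior odds = posterior odds ÷ LR.
Posterior odds = 0.914/(1−0.914) = 10.6279. LR = 0.56/0.04 = 14.0000.
Prior odds = 10.6279/14.0000 = 0.7591, so P(H) = 0.7591/(1+0.7591) ≈ 0.43.

P(H) = 0.43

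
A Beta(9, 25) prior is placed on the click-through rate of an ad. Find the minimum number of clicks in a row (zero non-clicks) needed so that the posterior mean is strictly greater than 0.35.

k = 5

After k clicks and 0 non-clicks the posterior is Beta(9+k, 25), with mean (9+k)/(9+25+k).
Set (9+k)/(34+k) > 0.35 and solve: k > (0.35·34 − 9)/(1 − 0.35) = 4.462.
The smallest integer exceeding 4.462 is 5.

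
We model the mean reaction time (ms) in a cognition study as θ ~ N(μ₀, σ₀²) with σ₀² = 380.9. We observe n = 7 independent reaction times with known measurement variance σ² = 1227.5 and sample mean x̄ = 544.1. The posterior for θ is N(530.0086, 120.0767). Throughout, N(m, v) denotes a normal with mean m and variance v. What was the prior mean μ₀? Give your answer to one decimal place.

μ₀ = 499.4

With known observation variance, the Normal–Normal posterior has precision τ_n = τ₀ + n/σ² and mean μ_n = (τ₀μ₀ + (n/σ²)x̄)/τ_n.
Here τ₀ = 1/380.9 = 0.002625 and τ_data = 7/1227.5 = 0.005703, so τ_n = 0.008328.
Rearranging for μ₀: μ₀ = (μ_n·τ_n − τ_data·x̄)/τ₀ = (530.0086·0.008328 − 0.005703·544.1) / 0.002625 = 1.310909/0.002625 ≈ 499.4.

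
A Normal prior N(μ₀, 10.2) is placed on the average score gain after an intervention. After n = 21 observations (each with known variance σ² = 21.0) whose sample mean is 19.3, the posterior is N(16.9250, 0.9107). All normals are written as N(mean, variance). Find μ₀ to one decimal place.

With known observation variance, the Normal–Normal posterior has precision τ_n = τ₀ + n/σ² and mean μ_n = (τ₀μ₀ + (n/σ²)x̄)/τ_n.
Here τ₀ = 1/10.2 = 0.098039 and τ_data = 21/21.0 = 1.000000, so τ_n = 1.098039.
Rearranging for μ₀: μ₀ = (μ_n·τ_n − τ_data·x̄)/τ₀ = (16.9250·1.098039 − 1.000000·19.3) / 0.098039 = -0.715690/0.098039 ≈ -7.3.

μ₀ = -7.3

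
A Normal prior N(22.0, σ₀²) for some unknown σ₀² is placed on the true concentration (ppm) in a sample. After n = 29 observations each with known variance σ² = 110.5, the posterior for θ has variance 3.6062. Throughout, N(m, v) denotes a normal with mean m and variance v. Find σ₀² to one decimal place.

Posterior precision equals prior precision plus data precision: 1/σ_n² = 1/σ₀² + n/σ².
So 1/σ₀² = 1/3.6062 − 29/110.5 = 0.277300 − 0.262443 = 0.014857.
Hence σ₀² = 1/0.014857 ≈ 67.3.

σ₀² = 67.3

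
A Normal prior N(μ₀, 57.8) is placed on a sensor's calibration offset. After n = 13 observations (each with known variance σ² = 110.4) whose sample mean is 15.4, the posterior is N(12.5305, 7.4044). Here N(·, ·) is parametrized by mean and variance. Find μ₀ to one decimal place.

The posterior mean is a precision-weighted average: μ_n = (τ₀μ₀ + τ_data·x̄)/(τ₀+τ_data), with τ₀=1/σ₀² and τ_data=n/σ².
Here τ₀ = 1/57.8 = 0.017301 and τ_data = 13/110.4 = 0.117754, so τ_n = 0.135055.
Rearranging for μ₀: μ₀ = (μ_n·τ_n − τ_data·x̄)/τ₀ = (12.5305·0.135055 − 0.117754·15.4) / 0.017301 = -0.121105/0.017301 ≈ -7.0.

μ₀ = -7.0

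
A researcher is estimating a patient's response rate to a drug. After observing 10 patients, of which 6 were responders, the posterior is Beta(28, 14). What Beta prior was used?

Beta(22, 10)

Beta is conjugate to the binomial likelihood: posterior = Beta(α+s, β+f).
So α = 28 − 6 = 22 and β = 14 − 4 = 10.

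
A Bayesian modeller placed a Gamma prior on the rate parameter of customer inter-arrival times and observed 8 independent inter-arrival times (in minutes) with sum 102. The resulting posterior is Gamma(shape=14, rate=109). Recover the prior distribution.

Gamma–exponential conjugacy: posterior shape = α + n, posterior rate = β + Σtᵢ.
So α = 14 − 8 = 6 and β = 109 − 102 = 7.

Gamma(shape=6, rate=7)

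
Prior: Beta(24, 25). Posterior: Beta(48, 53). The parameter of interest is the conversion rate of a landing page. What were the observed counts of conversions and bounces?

24 conversions and 28 bounces

Under Beta–binomial conjugacy the posterior parameters are (α+s, β+f).
Match parameters: s=48−24=24, f=53−25=28.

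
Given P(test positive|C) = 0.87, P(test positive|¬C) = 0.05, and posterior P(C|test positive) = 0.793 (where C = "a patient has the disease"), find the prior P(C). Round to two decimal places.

P(C) = 0.18

Bayes' rule in odds form gives O(C|E) = O(C)·[P(E|C)/P(E|¬C)], hence O(C) = O(C|E)/LR.
Posterior odds = 0.793/(1−0.793) = 3.8309. LR = 0.87/0.05 = 17.4000.
Prior odds = 3.8309/17.4000 = 0.2202, so P(C) = 0.2202/(1+0.2202) ≈ 0.18.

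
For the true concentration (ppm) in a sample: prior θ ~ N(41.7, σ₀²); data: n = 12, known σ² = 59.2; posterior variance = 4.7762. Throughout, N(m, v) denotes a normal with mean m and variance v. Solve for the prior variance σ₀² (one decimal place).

Posterior precision equals prior precision plus data precision: 1/σ_n² = 1/σ₀² + n/σ².
So 1/σ₀² = 1/4.7762 − 12/59.2 = 0.209371 − 0.202703 = 0.006668.
Hence σ₀² = 1/0.006668 ≈ 150.0.

σ₀² = 150.0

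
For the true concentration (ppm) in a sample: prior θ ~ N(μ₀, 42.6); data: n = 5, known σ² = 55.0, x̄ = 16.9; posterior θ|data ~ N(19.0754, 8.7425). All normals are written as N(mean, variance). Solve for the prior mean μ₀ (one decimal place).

μ₀ = 27.5

With known observation variance, the Normal–Normal posterior has precision τ_n = τ₀ + n/σ² and mean μ_n = (τ₀μ₀ + (n/σ²)x̄)/τ_n.
Here τ₀ = 1/42.6 = 0.023474 and τ_data = 5/55.0 = 0.090909, so τ_n = 0.114383.
Rearranging for μ₀: μ₀ = (μ_n·τ_n − τ_data·x̄)/τ₀ = (19.0754·0.114383 − 0.090909·16.9) / 0.023474 = 0.645539/0.023474 ≈ 27.5.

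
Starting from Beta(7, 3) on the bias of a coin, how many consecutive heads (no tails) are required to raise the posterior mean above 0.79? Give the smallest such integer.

k = 5

After k heads and 0 tails the posterior is Beta(7+k, 3), with mean (7+k)/(7+3+k).
Set (7+k)/(10+k) > 0.79 and solve: k > (0.79·10 − 7)/(1 − 0.79) = 4.286.
The smallest integer exceeding 4.286 is 5.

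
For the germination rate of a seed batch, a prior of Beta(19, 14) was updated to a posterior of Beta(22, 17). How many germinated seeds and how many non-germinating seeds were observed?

3 germinated seeds and 3 non-germinating seeds

A Beta(a, b) prior with s successes and f failures in binomial data gives a Beta(a+s, b+f) posterior.
So s = 22 − 19 = 3 and f = 17 − 14 = 3.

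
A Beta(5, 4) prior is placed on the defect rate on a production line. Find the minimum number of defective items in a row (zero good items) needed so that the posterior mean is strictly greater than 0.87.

k = 22

After k defective items and 0 good items the posterior is Beta(5+k, 4), with mean (5+k)/(5+4+k).
Set (5+k)/(9+k) > 0.87 and solve: k > (0.87·9 − 5)/(1 − 0.87) = 21.769.
The smallest integer exceeding 21.769 is 22.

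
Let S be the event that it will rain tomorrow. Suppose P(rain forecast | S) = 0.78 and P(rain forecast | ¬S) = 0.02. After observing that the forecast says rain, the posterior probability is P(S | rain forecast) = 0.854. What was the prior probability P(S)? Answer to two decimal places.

P(S) = 0.13

Bayes' rule in odds form gives O(S|E) = O(S)·[P(E|S)/P(E|¬S)], hence O(S) = O(S|E)/LR.
Posterior odds = 0.854/(1−0.854) = 5.8493. LR = 0.78/0.02 = 39.0000.
Prior odds = 5.8493/39.0000 = 0.1500, so P(S) = 0.1500/(1+0.1500) ≈ 0.13.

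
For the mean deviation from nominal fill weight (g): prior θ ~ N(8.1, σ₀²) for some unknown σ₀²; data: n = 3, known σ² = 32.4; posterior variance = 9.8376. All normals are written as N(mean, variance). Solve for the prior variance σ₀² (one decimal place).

σ₀² = 110.4

Posterior precision equals prior precision plus data precision: 1/σ_n² = 1/σ₀² + n/σ².
So 1/σ₀² = 1/9.8376 − 3/32.4 = 0.101651 − 0.092593 = 0.009058.
Hence σ₀² = 1/0.009058 ≈ 110.4.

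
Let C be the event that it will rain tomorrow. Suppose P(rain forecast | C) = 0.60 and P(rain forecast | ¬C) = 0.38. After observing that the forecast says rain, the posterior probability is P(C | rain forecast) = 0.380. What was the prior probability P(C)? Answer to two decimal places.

In odds form, posterior odds = prior odds × likelihood ratio, so prior odds = posterior odds ÷ LR.
Posterior odds = 0.380/(1−0.380) = 0.6129. LR = 0.60/0.38 = 1.5789.
Prior odds = 0.6129/1.5789 = 0.3882, so P(C) = 0.3882/(1+0.3882) ≈ 0.28.

P(C) = 0.28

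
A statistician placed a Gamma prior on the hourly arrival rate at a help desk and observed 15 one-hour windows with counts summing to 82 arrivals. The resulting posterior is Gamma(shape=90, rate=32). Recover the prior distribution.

Gamma–Poisson conjugacy: posterior shape = α + Σxᵢ, posterior rate = β + n.
So α = 90 − 82 = 8 and β = 32 − 15 = 17.

Gamma(shape=8, rate=17)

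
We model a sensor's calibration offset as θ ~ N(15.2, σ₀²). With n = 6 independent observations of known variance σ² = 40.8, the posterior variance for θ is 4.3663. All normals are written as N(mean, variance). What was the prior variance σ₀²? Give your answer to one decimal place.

Posterior precision equals prior precision plus data precision: 1/σ_n² = 1/σ₀² + n/σ².
So 1/σ₀² = 1/4.3663 − 6/40.8 = 0.229027 − 0.147059 = 0.081968.
Hence σ₀² = 1/0.081968 ≈ 12.2.

σ₀² = 12.2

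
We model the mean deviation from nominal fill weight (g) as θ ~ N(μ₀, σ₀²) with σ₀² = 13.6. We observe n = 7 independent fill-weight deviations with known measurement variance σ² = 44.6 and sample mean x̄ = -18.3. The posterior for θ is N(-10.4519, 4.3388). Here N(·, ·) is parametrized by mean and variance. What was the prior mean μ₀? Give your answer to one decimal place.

μ₀ = 6.3

The posterior mean is a precision-weighted average: μ_n = (τ₀μ₀ + τ_data·x̄)/(τ₀+τ_data), with τ₀=1/σ₀² and τ_data=n/σ².
Here τ₀ = 1/13.6 = 0.073529 and τ_data = 7/44.6 = 0.156951, so τ_n = 0.230480.
Rearranging for μ₀: μ₀ = (μ_n·τ_n − τ_data·x̄)/τ₀ = (-10.4519·0.230480 − 0.156951·-18.3) / 0.073529 = 0.463249/0.073529 ≈ 6.3.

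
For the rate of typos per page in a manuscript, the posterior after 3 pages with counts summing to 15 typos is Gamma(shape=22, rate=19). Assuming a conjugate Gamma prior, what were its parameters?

A Gamma(α, β) prior (rate parametrization) on a Poisson rate with n observations summing to S gives posterior Gamma(α+S, β+n).
So α = 22 − 15 = 7 and β = 19 − 3 = 16.

Gamma(shape=7, rate=16)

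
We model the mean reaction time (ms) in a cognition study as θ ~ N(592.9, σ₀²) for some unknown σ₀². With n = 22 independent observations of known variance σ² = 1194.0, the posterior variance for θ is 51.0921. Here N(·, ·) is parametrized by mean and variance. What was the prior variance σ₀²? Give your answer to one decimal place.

For the Normal–Normal model with known σ², precisions add: τ_n = τ₀ + n/σ².
So 1/σ₀² = 1/51.0921 − 22/1194.0 = 0.019572 − 0.018425 = 0.001147.
Hence σ₀² = 1/0.001147 ≈ 871.8.

σ₀² = 871.8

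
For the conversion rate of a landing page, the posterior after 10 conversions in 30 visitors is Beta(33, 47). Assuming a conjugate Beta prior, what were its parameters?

Beta is conjugate to the binomial likelihood: posterior = Beta(a+s, b+f).
So a = 33 − 10 = 23 and b = 47 − 20 = 27.

Beta(23, 27)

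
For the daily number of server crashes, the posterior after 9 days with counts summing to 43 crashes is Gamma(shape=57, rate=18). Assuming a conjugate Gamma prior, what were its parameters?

Gamma(shape=14, rate=9)

A Gamma(α, β) prior (rate parametrization) on a Poisson rate with n observations summing to S gives posterior Gamma(α+S, β+n).
So α = 57 − 43 = 14 and β = 18 − 9 = 9.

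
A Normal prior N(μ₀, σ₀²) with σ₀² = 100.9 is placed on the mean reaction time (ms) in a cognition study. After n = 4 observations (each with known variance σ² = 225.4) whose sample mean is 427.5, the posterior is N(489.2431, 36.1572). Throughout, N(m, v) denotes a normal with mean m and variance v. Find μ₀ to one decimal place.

μ₀ = 599.8

The posterior mean is a precision-weighted average: μ_n = (τ₀μ₀ + τ_data·x̄)/(τ₀+τ_data), with τ₀=1/σ₀² and τ_data=n/σ².
Here τ₀ = 1/100.9 = 0.009911 and τ_data = 4/225.4 = 0.017746, so τ_n = 0.027657.
Rearranging for μ₀: μ₀ = (μ_n·τ_n − τ_data·x̄)/τ₀ = (489.2431·0.027657 − 0.017746·427.5) / 0.009911 = 5.944581/0.009911 ≈ 599.8.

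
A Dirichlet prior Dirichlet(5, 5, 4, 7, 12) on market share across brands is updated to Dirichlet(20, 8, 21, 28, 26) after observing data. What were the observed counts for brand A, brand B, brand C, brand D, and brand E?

counts (15, 3, 17, 21, 14)

For a Dirichlet(α) prior with multinomial counts c, the posterior is Dirichlet(α + c) componentwise.
Counts are posterior − prior componentwise: 20−5=15, 8−5=3, 21−4=17, 28−7=21, 26−12=14.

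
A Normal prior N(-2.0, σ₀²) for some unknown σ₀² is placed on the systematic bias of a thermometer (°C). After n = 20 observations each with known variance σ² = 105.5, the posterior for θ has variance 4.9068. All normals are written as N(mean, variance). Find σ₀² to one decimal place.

For the Normal–Normal model with known σ², precisions add: τ_n = τ₀ + n/σ².
So 1/σ₀² = 1/4.9068 − 20/105.5 = 0.203799 − 0.189573 = 0.014226.
Hence σ₀² = 1/0.014226 ≈ 70.3.

σ₀² = 70.3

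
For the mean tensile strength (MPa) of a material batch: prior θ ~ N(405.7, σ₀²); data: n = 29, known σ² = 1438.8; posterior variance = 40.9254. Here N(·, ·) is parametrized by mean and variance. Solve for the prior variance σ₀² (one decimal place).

σ₀² = 233.7

For the Normal–Normal model with known σ², precisions add: τ_n = τ₀ + n/σ².
So 1/σ₀² = 1/40.9254 − 29/1438.8 = 0.024435 − 0.020156 = 0.004279.
Hence σ₀² = 1/0.004279 ≈ 233.7.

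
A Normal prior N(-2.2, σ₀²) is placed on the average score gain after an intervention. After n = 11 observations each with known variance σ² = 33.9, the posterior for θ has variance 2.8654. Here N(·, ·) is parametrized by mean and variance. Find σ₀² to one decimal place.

σ₀² = 40.8

For the Normal–Normal model with known σ², precisions add: τ_n = τ₀ + n/σ².
So 1/σ₀² = 1/2.8654 − 11/33.9 = 0.348991 − 0.324484 = 0.024507.
Hence σ₀² = 1/0.024507 ≈ 40.8.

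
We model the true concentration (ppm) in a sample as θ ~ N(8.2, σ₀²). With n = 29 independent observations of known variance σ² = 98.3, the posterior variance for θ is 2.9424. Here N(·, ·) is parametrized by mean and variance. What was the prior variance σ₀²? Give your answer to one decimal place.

For the Normal–Normal model with known σ², precisions add: τ_n = τ₀ + n/σ².
So 1/σ₀² = 1/2.9424 − 29/98.3 = 0.339859 − 0.295015 = 0.044844.
Hence σ₀² = 1/0.044844 ≈ 22.3.

σ₀² = 22.3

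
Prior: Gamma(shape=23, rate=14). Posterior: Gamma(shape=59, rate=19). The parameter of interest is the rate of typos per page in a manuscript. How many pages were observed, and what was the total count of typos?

Gamma–Poisson conjugacy: posterior shape = α + Σxᵢ, posterior rate = β + n.
Matching: Σxᵢ = 59 − 23 = 36 and n = 19 − 14 = 5.

n = 5 pages with total 36 typos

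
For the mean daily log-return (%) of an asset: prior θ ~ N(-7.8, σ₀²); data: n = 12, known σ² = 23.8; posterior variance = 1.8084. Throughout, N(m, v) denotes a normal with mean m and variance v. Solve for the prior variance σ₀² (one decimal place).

σ₀² = 20.5

For the Normal–Normal model with known σ², precisions add: τ_n = τ₀ + n/σ².
So 1/σ₀² = 1/1.8084 − 12/23.8 = 0.552975 − 0.504202 = 0.048773.
Hence σ₀² = 1/0.048773 ≈ 20.5.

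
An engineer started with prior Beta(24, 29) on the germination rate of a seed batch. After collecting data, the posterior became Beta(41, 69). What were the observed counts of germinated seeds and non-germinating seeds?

Under Beta–binomial conjugacy the posterior parameters are (α+s, β+f).
Match parameters: s=41−24=17, f=69−29=40.

17 germinated seeds and 40 non-germinating seeds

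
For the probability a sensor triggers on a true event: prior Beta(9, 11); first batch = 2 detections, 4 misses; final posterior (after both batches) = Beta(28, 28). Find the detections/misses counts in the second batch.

Because Beta–binomial updating is additive in the counts, the combined data contributed (α_post−α_prior, β_post−β_prior) successes and failures.
Total across both batches: 28−9=19 detections, 28−11=17 misses.
Subtract the first batch: 19−2=17 detections and 17−4=13 misses.

17 detections and 13 misses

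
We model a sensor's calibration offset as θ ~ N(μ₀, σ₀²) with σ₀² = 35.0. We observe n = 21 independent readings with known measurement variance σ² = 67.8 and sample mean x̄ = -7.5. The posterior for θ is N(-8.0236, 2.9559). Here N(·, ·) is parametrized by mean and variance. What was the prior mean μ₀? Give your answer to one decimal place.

The posterior mean is a precision-weighted average: μ_n = (τ₀μ₀ + τ_data·x̄)/(τ₀+τ_data), with τ₀=1/σ₀² and τ_data=n/σ².
Here τ₀ = 1/35.0 = 0.028571 and τ_data = 21/67.8 = 0.309735, so τ_n = 0.338306.
Rearranging for μ₀: μ₀ = (μ_n·τ_n − τ_data·x̄)/τ₀ = (-8.0236·0.338306 − 0.309735·-7.5) / 0.028571 = -0.391420/0.028571 ≈ -13.7.

μ₀ = -13.7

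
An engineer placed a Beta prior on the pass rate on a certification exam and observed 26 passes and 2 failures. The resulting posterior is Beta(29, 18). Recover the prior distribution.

Beta(3, 16)

Under Beta–binomial conjugacy the posterior parameters are (a+s, b+f).
Subtract the data counts: 29−26=3, 18−2=16.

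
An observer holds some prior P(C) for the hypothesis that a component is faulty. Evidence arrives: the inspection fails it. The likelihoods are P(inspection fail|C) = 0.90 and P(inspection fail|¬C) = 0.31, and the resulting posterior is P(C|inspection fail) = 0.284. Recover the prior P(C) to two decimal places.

In odds form, posterior odds = prior odds × likelihood ratio, so prior odds = posterior odds ÷ LR.
Posterior odds = 0.284/(1−0.284) = 0.3966. LR = 0.90/0.31 = 2.9032.
Prior odds = 0.3966/2.9032 = 0.1366, so P(C) = 0.1366/(1+0.1366) ≈ 0.12.

P(C) = 0.12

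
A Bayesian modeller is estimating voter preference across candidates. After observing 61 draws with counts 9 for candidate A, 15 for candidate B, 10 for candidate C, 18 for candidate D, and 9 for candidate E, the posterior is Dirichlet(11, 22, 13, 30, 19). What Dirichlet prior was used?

For a Dirichlet(α) prior with multinomial counts c, the posterior is Dirichlet(α + c) componentwise.
Subtract each count from the matching posterior parameter: 11−9=2, 22−15=7, 13−10=3, 30−18=12, 19−9=10.

Dirichlet(2, 7, 3, 12, 10)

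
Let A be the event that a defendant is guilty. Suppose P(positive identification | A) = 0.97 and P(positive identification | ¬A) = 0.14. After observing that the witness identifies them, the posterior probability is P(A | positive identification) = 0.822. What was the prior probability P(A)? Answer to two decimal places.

P(A) = 0.40

Bayes' rule in odds form gives O(A|E) = O(A)·[P(E|A)/P(E|¬A)], hence O(A) = O(A|E)/LR.
Posterior odds = 0.822/(1−0.822) = 4.6180. LR = 0.97/0.14 = 6.9286.
Prior odds = 4.6180/6.9286 = 0.6665, so P(A) = 0.6665/(1+0.6665) ≈ 0.40.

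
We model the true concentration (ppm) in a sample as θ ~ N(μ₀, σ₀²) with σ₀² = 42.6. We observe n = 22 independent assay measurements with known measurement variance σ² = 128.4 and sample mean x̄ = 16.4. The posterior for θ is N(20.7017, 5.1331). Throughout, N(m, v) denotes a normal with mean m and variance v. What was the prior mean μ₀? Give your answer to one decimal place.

The posterior mean is a precision-weighted average: μ_n = (τ₀μ₀ + τ_data·x̄)/(τ₀+τ_data), with τ₀=1/σ₀² and τ_data=n/σ².
Here τ₀ = 1/42.6 = 0.023474 and τ_data = 22/128.4 = 0.171340, so τ_n = 0.194814.
Rearranging for μ₀: μ₀ = (μ_n·τ_n − τ_data·x̄)/τ₀ = (20.7017·0.194814 − 0.171340·16.4) / 0.023474 = 1.223005/0.023474 ≈ 52.1.

μ₀ = 52.1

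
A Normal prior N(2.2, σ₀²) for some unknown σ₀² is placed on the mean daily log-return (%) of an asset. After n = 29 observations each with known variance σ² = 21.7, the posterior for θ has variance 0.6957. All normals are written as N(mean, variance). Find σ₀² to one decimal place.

Posterior precision equals prior precision plus data precision: 1/σ_n² = 1/σ₀² + n/σ².
So 1/σ₀² = 1/0.6957 − 29/21.7 = 1.437401 − 1.336406 = 0.100995.
Hence σ₀² = 1/0.100995 ≈ 9.9.

σ₀² = 9.9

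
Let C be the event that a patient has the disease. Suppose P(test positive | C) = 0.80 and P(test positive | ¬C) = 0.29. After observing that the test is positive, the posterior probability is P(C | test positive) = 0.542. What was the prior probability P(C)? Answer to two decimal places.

P(C) = 0.30

In odds form, posterior odds = prior odds × likelihood ratio, so prior odds = posterior odds ÷ LR.
Posterior odds = 0.542/(1−0.542) = 1.1834. LR = 0.80/0.29 = 2.7586.
Prior odds = 1.1834/2.7586 = 0.4290, so P(C) = 0.4290/(1+0.4290) ≈ 0.30.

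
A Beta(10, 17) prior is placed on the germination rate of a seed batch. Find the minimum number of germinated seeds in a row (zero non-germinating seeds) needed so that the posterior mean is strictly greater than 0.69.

After k germinated seeds and 0 non-germinating seeds the posterior is Beta(10+k, 17), with mean (10+k)/(10+17+k).
Set (10+k)/(27+k) > 0.69 and solve: k > (0.69·27 − 10)/(1 − 0.69) = 27.839.
The smallest integer exceeding 27.839 is 28, and checking k=28: (38)/(55) = 0.6909 > 0.69.

k = 28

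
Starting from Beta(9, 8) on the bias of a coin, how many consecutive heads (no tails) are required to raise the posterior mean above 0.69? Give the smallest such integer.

k = 9

After k heads and 0 tails the posterior is Beta(9+k, 8), with mean (9+k)/(9+8+k).
Set (9+k)/(17+k) > 0.69 and solve: k > (0.69·17 − 9)/(1 − 0.69) = 8.806.
The smallest integer exceeding 8.806 is 9, and checking k=9: (18)/(26) = 0.6923 > 0.69.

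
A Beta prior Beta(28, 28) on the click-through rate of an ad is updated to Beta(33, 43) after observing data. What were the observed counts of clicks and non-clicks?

Under Beta–binomial conjugacy the posterior parameters are (α+s, β+f).
So s = 33 − 28 = 5 and f = 43 − 28 = 15.

5 clicks and 15 non-clicks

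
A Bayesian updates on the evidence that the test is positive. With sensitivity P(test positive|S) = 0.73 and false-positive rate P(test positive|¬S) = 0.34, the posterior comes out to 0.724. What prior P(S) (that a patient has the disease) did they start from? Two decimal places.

P(S) = 0.55

Bayes' rule in odds form gives O(S|E) = O(S)·[P(E|S)/P(E|¬S)], hence O(S) = O(S|E)/LR.
Posterior odds = 0.724/(1−0.724) = 2.6232. LR = 0.73/0.34 = 2.1471.
Prior odds = 2.6232/2.1471 = 1.2217, so P(S) = 1.2217/(1+1.2217) ≈ 0.55.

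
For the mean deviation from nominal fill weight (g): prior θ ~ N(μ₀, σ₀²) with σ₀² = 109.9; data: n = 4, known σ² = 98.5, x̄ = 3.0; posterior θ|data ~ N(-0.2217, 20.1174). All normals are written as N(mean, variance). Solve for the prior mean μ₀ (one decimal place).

The posterior mean is a precision-weighted average: μ_n = (τ₀μ₀ + τ_data·x̄)/(τ₀+τ_data), with τ₀=1/σ₀² and τ_data=n/σ².
Here τ₀ = 1/109.9 = 0.009099 and τ_data = 4/98.5 = 0.040609, so τ_n = 0.049708.
Rearranging for μ₀: μ₀ = (μ_n·τ_n − τ_data·x̄)/τ₀ = (-0.2217·0.049708 − 0.040609·3.0) / 0.009099 = -0.132847/0.009099 ≈ -14.6.

μ₀ = -14.6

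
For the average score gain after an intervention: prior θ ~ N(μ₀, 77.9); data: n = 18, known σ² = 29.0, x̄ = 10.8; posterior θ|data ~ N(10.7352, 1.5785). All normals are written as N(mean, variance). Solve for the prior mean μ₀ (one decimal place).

μ₀ = 7.6

The posterior mean is a precision-weighted average: μ_n = (τ₀μ₀ + τ_data·x̄)/(τ₀+τ_data), with τ₀=1/σ₀² and τ_data=n/σ².
Here τ₀ = 1/77.9 = 0.012837 and τ_data = 18/29.0 = 0.620690, so τ_n = 0.633527.
Rearranging for μ₀: μ₀ = (μ_n·τ_n − τ_data·x̄)/τ₀ = (10.7352·0.633527 − 0.620690·10.8) / 0.012837 = 0.097587/0.012837 ≈ 7.6.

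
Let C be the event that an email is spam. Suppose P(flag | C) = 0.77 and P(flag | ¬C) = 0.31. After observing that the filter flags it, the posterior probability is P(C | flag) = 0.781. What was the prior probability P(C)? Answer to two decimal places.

P(C) = 0.59

Bayes' rule in odds form gives O(C|E) = O(C)·[P(E|C)/P(E|¬C)], hence O(C) = O(C|E)/LR.
Posterior odds = 0.781/(1−0.781) = 3.5662. LR = 0.77/0.31 = 2.4839.
Prior odds = 3.5662/2.4839 = 1.4357, so P(C) = 1.4357/(1+1.4357) ≈ 0.59.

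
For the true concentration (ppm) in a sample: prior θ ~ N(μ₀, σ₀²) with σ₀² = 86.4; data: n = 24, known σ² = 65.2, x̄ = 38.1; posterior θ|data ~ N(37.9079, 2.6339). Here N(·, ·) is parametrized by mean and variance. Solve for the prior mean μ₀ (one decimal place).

The posterior mean is a precision-weighted average: μ_n = (τ₀μ₀ + τ_data·x̄)/(τ₀+τ_data), with τ₀=1/σ₀² and τ_data=n/σ².
Here τ₀ = 1/86.4 = 0.011574 and τ_data = 24/65.2 = 0.368098, so τ_n = 0.379672.
Rearranging for μ₀: μ₀ = (μ_n·τ_n − τ_data·x̄)/τ₀ = (37.9079·0.379672 − 0.368098·38.1) / 0.011574 = 0.368034/0.011574 ≈ 31.8.

μ₀ = 31.8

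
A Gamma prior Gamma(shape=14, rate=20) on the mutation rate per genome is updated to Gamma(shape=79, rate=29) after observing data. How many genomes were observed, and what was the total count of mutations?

Gamma–Poisson conjugacy: posterior shape = α + Σxᵢ, posterior rate = β + n.
Matching: Σxᵢ = 79 − 14 = 65 and n = 29 − 20 = 9.

n = 9 genomes with total 65 mutations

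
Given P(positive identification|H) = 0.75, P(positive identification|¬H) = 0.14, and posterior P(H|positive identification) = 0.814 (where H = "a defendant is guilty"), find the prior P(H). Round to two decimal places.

Bayes' rule in odds form gives O(H|E) = O(H)·[P(E|H)/P(E|¬H)], hence O(H) = O(H|E)/LR.
Posterior odds = 0.814/(1−0.814) = 4.3763. LR = 0.75/0.14 = 5.3571.
Prior odds = 4.3763/5.3571 = 0.8169, so P(H) = 0.8169/(1+0.8169) ≈ 0.45.

P(H) = 0.45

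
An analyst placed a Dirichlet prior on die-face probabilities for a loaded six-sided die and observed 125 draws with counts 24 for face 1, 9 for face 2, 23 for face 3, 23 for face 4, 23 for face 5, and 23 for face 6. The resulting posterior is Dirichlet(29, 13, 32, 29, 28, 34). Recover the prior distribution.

For a Dirichlet(α) prior with multinomial counts c, the posterior is Dirichlet(α + c) componentwise.
Subtract each count from the matching posterior parameter: 29−24=5, 13−9=4, 32−23=9, 29−23=6, 28−23=5, 34−23=11.

Dirichlet(5, 4, 9, 6, 5, 11)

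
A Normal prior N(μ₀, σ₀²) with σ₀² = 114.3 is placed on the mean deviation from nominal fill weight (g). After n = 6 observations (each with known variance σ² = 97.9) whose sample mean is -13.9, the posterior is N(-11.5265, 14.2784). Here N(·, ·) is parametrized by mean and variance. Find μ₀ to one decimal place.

With known observation variance, the Normal–Normal posterior has precision τ_n = τ₀ + n/σ² and mean μ_n = (τ₀μ₀ + (n/σ²)x̄)/τ_n.
Here τ₀ = 1/114.3 = 0.008749 and τ_data = 6/97.9 = 0.061287, so τ_n = 0.070036.
Rearranging for μ₀: μ₀ = (μ_n·τ_n − τ_data·x̄)/τ₀ = (-11.5265·0.070036 − 0.061287·-13.9) / 0.008749 = 0.044619/0.008749 ≈ 5.1.

μ₀ = 5.1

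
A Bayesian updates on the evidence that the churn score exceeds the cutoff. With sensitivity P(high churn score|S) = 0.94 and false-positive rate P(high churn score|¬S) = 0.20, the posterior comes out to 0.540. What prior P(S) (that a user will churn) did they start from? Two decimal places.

P(S) = 0.20

In odds form, posterior odds = prior odds × likelihood ratio, so prior odds = posterior odds ÷ LR.
Posterior odds = 0.540/(1−0.540) = 1.1739. LR = 0.94/0.20 = 4.7000.
Prior odds = 1.1739/4.7000 = 0.2498, so P(S) = 0.2498/(1+0.2498) ≈ 0.20.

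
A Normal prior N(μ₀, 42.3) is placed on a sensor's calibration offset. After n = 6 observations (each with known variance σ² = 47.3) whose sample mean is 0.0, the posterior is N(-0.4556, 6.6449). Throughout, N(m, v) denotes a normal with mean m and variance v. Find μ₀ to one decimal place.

With known observation variance, the Normal–Normal posterior has precision τ_n = τ₀ + n/σ² and mean μ_n = (τ₀μ₀ + (n/σ²)x̄)/τ_n.
Here τ₀ = 1/42.3 = 0.023641 and τ_data = 6/47.3 = 0.126850, so τ_n = 0.150491.
Rearranging for μ₀: μ₀ = (μ_n·τ_n − τ_data·x̄)/τ₀ = (-0.4556·0.150491 − 0.126850·0.0) / 0.023641 = -0.068564/0.023641 ≈ -2.9.

μ₀ = -2.9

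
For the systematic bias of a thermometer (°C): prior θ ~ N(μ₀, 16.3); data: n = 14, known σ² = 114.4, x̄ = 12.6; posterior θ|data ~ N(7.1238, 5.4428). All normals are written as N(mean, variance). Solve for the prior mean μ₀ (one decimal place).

μ₀ = -3.8

With known observation variance, the Normal–Normal posterior has precision τ_n = τ₀ + n/σ² and mean μ_n = (τ₀μ₀ + (n/σ²)x̄)/τ_n.
Here τ₀ = 1/16.3 = 0.061350 and τ_data = 14/114.4 = 0.122378, so τ_n = 0.183728.
Rearranging for μ₀: μ₀ = (μ_n·τ_n − τ_data·x̄)/τ₀ = (7.1238·0.183728 − 0.122378·12.6) / 0.061350 = -0.233121/0.061350 ≈ -3.8.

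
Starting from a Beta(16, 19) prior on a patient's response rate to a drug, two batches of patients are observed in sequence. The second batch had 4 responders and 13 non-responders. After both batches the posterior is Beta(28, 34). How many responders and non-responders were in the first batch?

Because Beta–binomial updating is additive in the counts, the combined data contributed (α_post−α_prior, β_post−β_prior) successes and failures.
Total across both batches: 28−16=12 responders, 34−19=15 non-responders.
Subtract the second batch: 12−4=8 responders and 15−13=2 non-responders.

8 responders and 2 non-responders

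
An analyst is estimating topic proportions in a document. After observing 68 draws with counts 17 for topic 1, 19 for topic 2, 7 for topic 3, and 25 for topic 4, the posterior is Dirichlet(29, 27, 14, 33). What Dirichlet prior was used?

For a Dirichlet(α) prior with multinomial counts c, the posterior is Dirichlet(α + c) componentwise.
Subtract each count from the matching posterior parameter: 29−17=12, 27−19=8, 14−7=7, 33−25=8.

Dirichlet(12, 8, 7, 8)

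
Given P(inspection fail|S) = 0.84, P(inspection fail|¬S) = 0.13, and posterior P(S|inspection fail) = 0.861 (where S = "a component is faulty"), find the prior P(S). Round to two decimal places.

P(S) = 0.49

Bayes' rule in odds form gives O(S|E) = O(S)·[P(E|S)/P(E|¬S)], hence O(S) = O(S|E)/LR.
Posterior odds = 0.861/(1−0.861) = 6.1942. LR = 0.84/0.13 = 6.4615.
Prior odds = 6.1942/6.4615 = 0.9586, so P(S) = 0.9586/(1+0.9586) ≈ 0.49.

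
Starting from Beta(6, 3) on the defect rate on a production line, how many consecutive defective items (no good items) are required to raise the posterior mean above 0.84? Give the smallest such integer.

After k defective items and 0 good items the posterior is Beta(6+k, 3), with mean (6+k)/(6+3+k).
Set (6+k)/(9+k) > 0.84 and solve: k > (0.84·9 − 6)/(1 − 0.84) = 9.750.
The smallest integer exceeding 9.750 is 10.

k = 10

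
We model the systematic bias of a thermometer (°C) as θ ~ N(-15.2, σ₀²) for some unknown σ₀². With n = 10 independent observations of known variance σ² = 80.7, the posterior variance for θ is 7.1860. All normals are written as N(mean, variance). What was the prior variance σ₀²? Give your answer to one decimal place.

For the Normal–Normal model with known σ², precisions add: τ_n = τ₀ + n/σ².
So 1/σ₀² = 1/7.1860 − 10/80.7 = 0.139159 − 0.123916 = 0.015243.
Hence σ₀² = 1/0.015243 ≈ 65.6.

σ₀² = 65.6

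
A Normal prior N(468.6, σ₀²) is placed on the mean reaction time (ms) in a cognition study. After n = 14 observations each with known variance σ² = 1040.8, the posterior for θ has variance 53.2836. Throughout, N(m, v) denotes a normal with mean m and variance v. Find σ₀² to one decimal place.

Posterior precision equals prior precision plus data precision: 1/σ_n² = 1/σ₀² + n/σ².
So 1/σ₀² = 1/53.2836 − 14/1040.8 = 0.018768 − 0.013451 = 0.005317.
Hence σ₀² = 1/0.005317 ≈ 188.1.

σ₀² = 188.1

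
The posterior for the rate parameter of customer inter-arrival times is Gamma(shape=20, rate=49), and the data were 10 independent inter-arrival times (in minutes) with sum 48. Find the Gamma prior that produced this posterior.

Gamma(shape=10, rate=1)

For an exponential likelihood with a Gamma(α, β) prior on the rate, n observations with total T give posterior Gamma(α+n, β+T).
So α = 20 − 10 = 10 and β = 49 − 48 = 1.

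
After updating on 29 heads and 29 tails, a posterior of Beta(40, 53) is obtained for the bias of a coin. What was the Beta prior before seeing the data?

A Beta(α, β) prior with s successes and f failures in binomial data gives a Beta(α+s, β+f) posterior.
So α = 40 − 29 = 11 and β = 53 − 29 = 24.

Beta(11, 24)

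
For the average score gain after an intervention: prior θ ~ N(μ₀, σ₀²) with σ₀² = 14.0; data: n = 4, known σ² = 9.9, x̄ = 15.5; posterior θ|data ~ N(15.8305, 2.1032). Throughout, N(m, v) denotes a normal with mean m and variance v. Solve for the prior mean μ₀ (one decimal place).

The posterior mean is a precision-weighted average: μ_n = (τ₀μ₀ + τ_data·x̄)/(τ₀+τ_data), with τ₀=1/σ₀² and τ_data=n/σ².
Here τ₀ = 1/14.0 = 0.071429 and τ_data = 4/9.9 = 0.404040, so τ_n = 0.475469.
Rearranging for μ₀: μ₀ = (μ_n·τ_n − τ_data·x̄)/τ₀ = (15.8305·0.475469 − 0.404040·15.5) / 0.071429 = 1.264292/0.071429 ≈ 17.7.

μ₀ = 17.7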